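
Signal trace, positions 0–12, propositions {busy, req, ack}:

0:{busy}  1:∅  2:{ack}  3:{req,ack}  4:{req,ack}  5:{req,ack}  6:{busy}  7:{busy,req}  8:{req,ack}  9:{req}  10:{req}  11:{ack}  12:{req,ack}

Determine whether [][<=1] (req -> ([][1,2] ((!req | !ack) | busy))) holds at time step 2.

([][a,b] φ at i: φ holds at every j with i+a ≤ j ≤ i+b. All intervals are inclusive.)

Check (req -> ([][1,2] ((!req | !ack) | busy))) at every j in [2,3]:
  j=2: antecedent false → ✓
  j=3: antecedent true; consequent fails at 4 → ✗
Fails at j=3 → formula fails.

No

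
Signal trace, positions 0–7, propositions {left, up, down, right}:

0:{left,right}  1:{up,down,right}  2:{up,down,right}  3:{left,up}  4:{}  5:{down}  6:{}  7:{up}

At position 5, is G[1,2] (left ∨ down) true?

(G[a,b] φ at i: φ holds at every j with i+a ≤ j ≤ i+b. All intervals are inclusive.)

False

Check (left ∨ down) at every j in [6,7]:
  j=6: false
  j=7: false
Fails at j=6 → formula fails.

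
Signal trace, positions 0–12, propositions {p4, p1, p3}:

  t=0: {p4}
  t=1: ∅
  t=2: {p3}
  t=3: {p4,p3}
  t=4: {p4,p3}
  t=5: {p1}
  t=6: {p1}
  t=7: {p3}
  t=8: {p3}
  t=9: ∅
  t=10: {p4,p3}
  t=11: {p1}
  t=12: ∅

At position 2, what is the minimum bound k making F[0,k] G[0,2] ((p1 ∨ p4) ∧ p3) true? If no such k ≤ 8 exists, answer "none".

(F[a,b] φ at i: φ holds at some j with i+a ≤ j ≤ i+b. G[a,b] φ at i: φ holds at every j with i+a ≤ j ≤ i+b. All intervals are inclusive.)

Scan j = 2,3,… for G[0,2] ((p1 ∨ p4) ∧ p3):
  j=2: fails
  j=3: fails
  j=4: fails
  j=5: fails
  j=6: fails
  j=7: fails
  j=8: fails
  j=9: fails
  j=10: fails
No j in [2,10] satisfies it → none.

none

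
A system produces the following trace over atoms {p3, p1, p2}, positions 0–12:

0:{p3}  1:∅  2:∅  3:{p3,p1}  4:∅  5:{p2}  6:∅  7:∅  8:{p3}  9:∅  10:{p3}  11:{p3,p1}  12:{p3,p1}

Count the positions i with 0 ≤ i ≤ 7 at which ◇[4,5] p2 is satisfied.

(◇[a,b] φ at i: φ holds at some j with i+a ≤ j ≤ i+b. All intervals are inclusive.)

2

Evaluate at each i in [0,7]:
  i=0: ✓ (witness j=5)
  i=1: ✓ (witness j=5)
  i=2: ✗ (none in [6,7])
  i=3: ✗ (none in [7,8])
  i=4: ✗ (none in [8,9])
  i=5: ✗ (none in [9,10])
  i=6: ✗ (none in [10,11])
  i=7: ✗ (none in [11,12])
Positions where it holds: {0, 1} → 2.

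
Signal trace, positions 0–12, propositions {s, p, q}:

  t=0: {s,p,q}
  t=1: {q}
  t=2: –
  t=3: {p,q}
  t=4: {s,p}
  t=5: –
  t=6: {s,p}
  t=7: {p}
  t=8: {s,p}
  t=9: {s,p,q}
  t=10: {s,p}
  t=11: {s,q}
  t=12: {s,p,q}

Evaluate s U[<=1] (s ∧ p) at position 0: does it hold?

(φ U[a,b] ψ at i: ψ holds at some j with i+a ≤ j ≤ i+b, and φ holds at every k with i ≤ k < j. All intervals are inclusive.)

Need some j in [0,1] with (s ∧ p), and s at every k in [0,j-1].
  j=0: (s ∧ p) holds; no prefix to check → satisfied.

Holds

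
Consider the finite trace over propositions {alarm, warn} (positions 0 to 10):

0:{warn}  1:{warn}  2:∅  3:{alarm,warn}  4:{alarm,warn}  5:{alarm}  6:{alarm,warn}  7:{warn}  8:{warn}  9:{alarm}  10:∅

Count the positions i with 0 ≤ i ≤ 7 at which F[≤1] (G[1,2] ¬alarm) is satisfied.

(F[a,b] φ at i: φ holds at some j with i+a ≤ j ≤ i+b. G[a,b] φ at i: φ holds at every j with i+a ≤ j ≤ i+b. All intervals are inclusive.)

3

Evaluate at each i in [0,7]:
  i=0: ✓ (witness j=0)
  i=1: ✗ (none in [1,2])
  i=2: ✗ (none in [2,3])
  i=3: ✗ (none in [3,4])
  i=4: ✗ (none in [4,5])
  i=5: ✓ (witness j=6)
  i=6: ✓ (witness j=6)
  i=7: ✗ (none in [7,8])
Positions where it holds: {0, 5, 6} → 3.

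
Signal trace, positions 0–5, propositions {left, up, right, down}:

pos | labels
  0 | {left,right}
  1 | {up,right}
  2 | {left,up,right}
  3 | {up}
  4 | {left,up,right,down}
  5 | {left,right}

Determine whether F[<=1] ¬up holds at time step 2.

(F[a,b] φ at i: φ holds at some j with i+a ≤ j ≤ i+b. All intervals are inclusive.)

No

Check ¬up at each j in [2,3]:
  j=2: false
  j=3: false
No position in the window satisfies it → formula fails.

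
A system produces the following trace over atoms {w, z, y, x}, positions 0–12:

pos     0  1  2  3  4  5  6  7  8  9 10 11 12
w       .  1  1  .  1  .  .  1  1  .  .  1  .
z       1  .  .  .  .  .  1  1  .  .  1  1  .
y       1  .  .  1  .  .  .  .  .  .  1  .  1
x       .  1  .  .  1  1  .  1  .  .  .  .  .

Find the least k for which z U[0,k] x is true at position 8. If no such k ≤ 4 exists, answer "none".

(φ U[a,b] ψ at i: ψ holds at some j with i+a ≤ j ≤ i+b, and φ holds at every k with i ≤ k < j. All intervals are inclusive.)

none

Need earliest j ≥ 8 with x, and z at every k in [8,j-1].
  j=8: rhs fails.
  j=9: rhs fails.
  j=10: rhs fails.
  j=11: rhs fails.
  j=12: rhs fails.
No witness within the range → none.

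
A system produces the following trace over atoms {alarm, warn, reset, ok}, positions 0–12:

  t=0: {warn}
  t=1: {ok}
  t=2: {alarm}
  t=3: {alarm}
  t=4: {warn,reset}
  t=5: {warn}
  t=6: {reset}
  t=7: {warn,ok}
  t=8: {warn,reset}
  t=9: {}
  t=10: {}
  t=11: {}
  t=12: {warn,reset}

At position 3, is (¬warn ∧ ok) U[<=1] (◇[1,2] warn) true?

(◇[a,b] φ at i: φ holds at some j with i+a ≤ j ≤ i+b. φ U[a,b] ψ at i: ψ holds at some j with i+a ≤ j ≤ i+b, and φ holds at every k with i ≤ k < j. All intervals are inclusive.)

Yes

Need some j in [3,4] with ◇[1,2] warn, and (¬warn ∧ ok) at every k in [3,j-1].
  j=3: ◇[1,2] warn holds; no prefix to check → satisfied.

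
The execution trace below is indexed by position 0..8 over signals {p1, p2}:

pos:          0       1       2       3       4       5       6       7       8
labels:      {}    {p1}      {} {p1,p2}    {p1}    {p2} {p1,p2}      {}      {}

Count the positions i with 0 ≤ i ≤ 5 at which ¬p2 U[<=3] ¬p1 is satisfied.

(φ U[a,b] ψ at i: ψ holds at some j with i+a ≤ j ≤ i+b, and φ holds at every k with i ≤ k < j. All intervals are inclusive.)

Evaluate at each i in [0,5]:
  i=0: ✓ (rhs at j=0)
  i=1: ✓ (rhs at j=2; lhs holds on [1,1])
  i=2: ✓ (rhs at j=2)
  i=3: ✗ (lhs fails at k=3 before rhs at j=5)
  i=4: ✓ (rhs at j=5; lhs holds on [4,4])
  i=5: ✓ (rhs at j=5)
Positions where it holds: {0, 1, 2, 4, 5} → 5.

5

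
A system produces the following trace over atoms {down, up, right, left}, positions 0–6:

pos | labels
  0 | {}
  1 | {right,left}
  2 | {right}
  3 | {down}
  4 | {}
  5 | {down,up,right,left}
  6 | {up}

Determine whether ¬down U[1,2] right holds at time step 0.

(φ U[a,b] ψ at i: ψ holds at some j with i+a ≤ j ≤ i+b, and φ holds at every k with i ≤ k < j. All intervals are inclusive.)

Need some j in [1,2] with right, and ¬down at every k in [0,j-1].
  j=1: right holds; ¬down holds at every k in [0,0] → satisfied.

Holds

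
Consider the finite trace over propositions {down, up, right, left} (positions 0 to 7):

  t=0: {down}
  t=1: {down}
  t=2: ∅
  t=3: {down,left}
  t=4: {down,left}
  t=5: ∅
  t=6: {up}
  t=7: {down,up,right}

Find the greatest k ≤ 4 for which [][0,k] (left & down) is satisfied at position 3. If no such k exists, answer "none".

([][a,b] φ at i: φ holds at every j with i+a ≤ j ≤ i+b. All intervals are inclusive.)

1

(left & down) must hold from j=3 onward; find where it first fails.
  j=3: holds
  j=4: holds
  j=5: fails
Holds on [3,4], so largest k = 1.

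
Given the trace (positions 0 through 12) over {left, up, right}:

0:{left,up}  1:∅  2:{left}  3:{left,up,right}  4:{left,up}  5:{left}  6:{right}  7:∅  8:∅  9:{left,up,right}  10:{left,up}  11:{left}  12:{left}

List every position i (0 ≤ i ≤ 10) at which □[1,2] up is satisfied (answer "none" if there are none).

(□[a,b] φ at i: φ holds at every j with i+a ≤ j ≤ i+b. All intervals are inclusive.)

2, 8

Evaluate at each i in [0,10]:
  i=0: ✗ (fails at j=1)
  i=1: ✗ (fails at j=2)
  i=2: ✓ (all of [3,4])
  i=3: ✗ (fails at j=5)
  i=4: ✗ (fails at j=5)
  i=5: ✗ (fails at j=6)
  i=6: ✗ (fails at j=7)
  i=7: ✗ (fails at j=8)
  i=8: ✓ (all of [9,10])
  i=9: ✗ (fails at j=11)
  i=10: ✗ (fails at j=11)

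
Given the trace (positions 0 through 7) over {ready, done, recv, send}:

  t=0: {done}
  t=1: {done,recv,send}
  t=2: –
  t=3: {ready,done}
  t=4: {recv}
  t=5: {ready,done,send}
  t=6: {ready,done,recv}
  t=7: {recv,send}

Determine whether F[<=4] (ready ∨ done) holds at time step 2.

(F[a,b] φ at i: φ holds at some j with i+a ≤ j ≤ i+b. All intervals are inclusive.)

Check (ready ∨ done) at each j in [2,6]:
  j=2: false
  j=3: true
  j=4: false
  j=5: true
  j=6: true
Found at j=3 → formula holds.

Holds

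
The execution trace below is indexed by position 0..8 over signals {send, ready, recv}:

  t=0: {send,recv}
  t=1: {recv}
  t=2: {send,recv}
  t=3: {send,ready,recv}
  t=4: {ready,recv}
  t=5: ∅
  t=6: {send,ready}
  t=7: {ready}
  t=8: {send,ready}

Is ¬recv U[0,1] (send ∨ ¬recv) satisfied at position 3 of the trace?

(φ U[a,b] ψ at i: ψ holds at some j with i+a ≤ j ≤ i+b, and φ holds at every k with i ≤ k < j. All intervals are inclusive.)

Need some j in [3,4] with (send ∨ ¬recv), and ¬recv at every k in [3,j-1].
  j=3: (send ∨ ¬recv) holds; no prefix to check → satisfied.

True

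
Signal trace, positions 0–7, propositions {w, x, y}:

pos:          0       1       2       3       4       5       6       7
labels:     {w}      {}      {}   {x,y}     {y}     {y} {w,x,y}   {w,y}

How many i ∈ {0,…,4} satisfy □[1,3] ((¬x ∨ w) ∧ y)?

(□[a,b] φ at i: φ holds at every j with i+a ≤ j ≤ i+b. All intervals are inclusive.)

Evaluate at each i in [0,4]:
  i=0: ✗ (fails at j=1)
  i=1: ✗ (fails at j=2)
  i=2: ✗ (fails at j=3)
  i=3: ✓ (all of [4,6])
  i=4: ✓ (all of [5,7])
Positions where it holds: {3, 4} → 2.

2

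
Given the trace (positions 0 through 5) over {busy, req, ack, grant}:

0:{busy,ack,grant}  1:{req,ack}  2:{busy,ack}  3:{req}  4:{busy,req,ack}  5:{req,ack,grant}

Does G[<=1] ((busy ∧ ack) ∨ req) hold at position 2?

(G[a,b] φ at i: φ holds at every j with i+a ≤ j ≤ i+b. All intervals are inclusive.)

Check ((busy ∧ ack) ∨ req) at every j in [2,3]:
  j=2: true
  j=3: true
All positions satisfy it → formula holds.

True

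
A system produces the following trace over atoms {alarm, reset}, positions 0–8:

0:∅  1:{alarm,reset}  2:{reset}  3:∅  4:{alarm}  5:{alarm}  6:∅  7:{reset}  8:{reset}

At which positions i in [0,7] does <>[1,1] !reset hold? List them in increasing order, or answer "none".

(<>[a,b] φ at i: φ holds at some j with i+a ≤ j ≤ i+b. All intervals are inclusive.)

Evaluate at each i in [0,7]:
  i=0: ✗ (none in [1,1])
  i=1: ✗ (none in [2,2])
  i=2: ✓ (witness j=3)
  i=3: ✓ (witness j=4)
  i=4: ✓ (witness j=5)
  i=5: ✓ (witness j=6)
  i=6: ✗ (none in [7,7])
  i=7: ✗ (none in [8,8])

2, 3, 4, 5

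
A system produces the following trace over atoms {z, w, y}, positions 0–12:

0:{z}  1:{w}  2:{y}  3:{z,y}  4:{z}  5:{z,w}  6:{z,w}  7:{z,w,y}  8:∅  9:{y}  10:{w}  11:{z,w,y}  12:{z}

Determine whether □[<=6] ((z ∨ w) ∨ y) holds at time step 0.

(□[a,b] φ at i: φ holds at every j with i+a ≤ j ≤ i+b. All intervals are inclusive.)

Yes

Check ((z ∨ w) ∨ y) at every j in [0,6]:
  j=0: true
  j=1: true
  j=2: true
  j=3: true
  j=4: true
  j=5: true
  j=6: true
All positions satisfy it → formula holds.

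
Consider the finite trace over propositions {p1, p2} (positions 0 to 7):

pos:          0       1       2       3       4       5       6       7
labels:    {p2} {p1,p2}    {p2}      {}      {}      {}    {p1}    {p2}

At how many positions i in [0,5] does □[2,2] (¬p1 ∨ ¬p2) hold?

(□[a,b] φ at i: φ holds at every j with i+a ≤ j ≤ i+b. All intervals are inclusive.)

Evaluate at each i in [0,5]:
  i=0: ✓ (all of [2,2])
  i=1: ✓ (all of [3,3])
  i=2: ✓ (all of [4,4])
  i=3: ✓ (all of [5,5])
  i=4: ✓ (all of [6,6])
  i=5: ✓ (all of [7,7])
Positions where it holds: {0, 1, 2, 3, 4, 5} → 6.

6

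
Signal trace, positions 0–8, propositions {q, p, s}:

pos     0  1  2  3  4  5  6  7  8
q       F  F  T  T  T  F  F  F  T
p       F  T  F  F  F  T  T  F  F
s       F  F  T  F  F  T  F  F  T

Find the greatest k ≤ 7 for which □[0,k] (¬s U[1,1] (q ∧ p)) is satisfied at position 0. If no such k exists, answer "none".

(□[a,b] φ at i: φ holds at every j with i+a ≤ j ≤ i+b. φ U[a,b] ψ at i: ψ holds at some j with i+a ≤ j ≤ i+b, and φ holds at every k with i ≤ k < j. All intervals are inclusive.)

none

(¬s U[1,1] (q ∧ p)) must hold from j=0 onward; find where it first fails.
  j=0: fails → no k works.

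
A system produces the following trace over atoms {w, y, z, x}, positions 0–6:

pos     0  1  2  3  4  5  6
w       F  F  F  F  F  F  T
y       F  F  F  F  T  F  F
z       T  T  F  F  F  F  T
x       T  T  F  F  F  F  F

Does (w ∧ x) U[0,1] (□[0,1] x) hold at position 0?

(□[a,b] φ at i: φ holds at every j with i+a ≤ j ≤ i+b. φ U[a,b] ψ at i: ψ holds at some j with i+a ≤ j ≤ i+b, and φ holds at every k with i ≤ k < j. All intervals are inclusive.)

Holds

Need some j in [0,1] with □[0,1] x, and (w ∧ x) at every k in [0,j-1].
  j=0: □[0,1] x holds; no prefix to check → satisfied.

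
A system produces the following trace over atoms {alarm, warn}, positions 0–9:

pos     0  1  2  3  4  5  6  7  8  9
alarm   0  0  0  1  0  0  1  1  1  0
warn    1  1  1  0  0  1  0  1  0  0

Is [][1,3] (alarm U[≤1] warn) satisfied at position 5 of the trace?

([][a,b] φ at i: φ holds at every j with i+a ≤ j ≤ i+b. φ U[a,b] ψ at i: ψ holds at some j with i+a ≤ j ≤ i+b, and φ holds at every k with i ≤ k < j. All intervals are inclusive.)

Check (alarm U[≤1] warn) at every j in [6,8]:
  j=6: holds
  j=7: holds
  j=8: fails
Fails at j=8 → formula fails.

No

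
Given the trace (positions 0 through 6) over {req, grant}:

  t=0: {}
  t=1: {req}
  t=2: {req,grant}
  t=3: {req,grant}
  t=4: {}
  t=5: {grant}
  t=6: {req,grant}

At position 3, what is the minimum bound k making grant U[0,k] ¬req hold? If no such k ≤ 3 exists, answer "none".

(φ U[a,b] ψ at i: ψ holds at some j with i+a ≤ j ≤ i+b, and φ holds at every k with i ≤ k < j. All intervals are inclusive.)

1

Need earliest j ≥ 3 with ¬req, and grant at every k in [3,j-1].
  j=3: rhs fails.
  j=4: rhs holds; lhs holds on [3,3]. k = 1.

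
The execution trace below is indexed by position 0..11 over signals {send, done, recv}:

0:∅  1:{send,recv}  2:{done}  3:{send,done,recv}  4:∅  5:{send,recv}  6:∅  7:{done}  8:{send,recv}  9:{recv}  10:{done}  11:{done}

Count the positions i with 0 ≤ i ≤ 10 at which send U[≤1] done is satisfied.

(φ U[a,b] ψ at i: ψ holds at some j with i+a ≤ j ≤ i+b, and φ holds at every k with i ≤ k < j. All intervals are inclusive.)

Evaluate at each i in [0,10]:
  i=0: ✗ (no rhs in [0,1])
  i=1: ✓ (rhs at j=2; lhs holds on [1,1])
  i=2: ✓ (rhs at j=2)
  i=3: ✓ (rhs at j=3)
  i=4: ✗ (no rhs in [4,5])
  i=5: ✗ (no rhs in [5,6])
  i=6: ✗ (lhs fails at k=6 before rhs at j=7)
  i=7: ✓ (rhs at j=7)
  i=8: ✗ (no rhs in [8,9])
  i=9: ✗ (lhs fails at k=9 before rhs at j=10)
  i=10: ✓ (rhs at j=10)
Positions where it holds: {1, 2, 3, 7, 10} → 5.

5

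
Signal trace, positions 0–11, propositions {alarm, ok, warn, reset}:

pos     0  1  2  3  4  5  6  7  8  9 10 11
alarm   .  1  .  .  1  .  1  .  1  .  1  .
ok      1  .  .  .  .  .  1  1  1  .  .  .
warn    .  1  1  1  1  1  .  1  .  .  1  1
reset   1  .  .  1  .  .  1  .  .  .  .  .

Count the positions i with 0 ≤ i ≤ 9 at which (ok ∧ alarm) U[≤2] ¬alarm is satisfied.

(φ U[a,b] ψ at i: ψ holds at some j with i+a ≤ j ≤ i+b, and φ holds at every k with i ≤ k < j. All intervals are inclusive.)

Evaluate at each i in [0,9]:
  i=0: ✓ (rhs at j=0)
  i=1: ✗ (lhs fails at k=1 before rhs at j=2)
  i=2: ✓ (rhs at j=2)
  i=3: ✓ (rhs at j=3)
  i=4: ✗ (lhs fails at k=4 before rhs at j=5)
  i=5: ✓ (rhs at j=5)
  i=6: ✓ (rhs at j=7; lhs holds on [6,6])
  i=7: ✓ (rhs at j=7)
  i=8: ✓ (rhs at j=9; lhs holds on [8,8])
  i=9: ✓ (rhs at j=9)
Positions where it holds: {0, 2, 3, 5, 6, 7, 8, 9} → 8.

8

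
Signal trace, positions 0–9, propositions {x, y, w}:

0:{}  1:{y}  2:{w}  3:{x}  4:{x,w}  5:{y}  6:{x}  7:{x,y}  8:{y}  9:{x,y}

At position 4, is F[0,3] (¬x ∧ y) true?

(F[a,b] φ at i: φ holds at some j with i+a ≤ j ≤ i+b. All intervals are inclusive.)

Holds

Check (¬x ∧ y) at each j in [4,7]:
  j=4: false
  j=5: true
  j=6: false
  j=7: false
Found at j=5 → formula holds.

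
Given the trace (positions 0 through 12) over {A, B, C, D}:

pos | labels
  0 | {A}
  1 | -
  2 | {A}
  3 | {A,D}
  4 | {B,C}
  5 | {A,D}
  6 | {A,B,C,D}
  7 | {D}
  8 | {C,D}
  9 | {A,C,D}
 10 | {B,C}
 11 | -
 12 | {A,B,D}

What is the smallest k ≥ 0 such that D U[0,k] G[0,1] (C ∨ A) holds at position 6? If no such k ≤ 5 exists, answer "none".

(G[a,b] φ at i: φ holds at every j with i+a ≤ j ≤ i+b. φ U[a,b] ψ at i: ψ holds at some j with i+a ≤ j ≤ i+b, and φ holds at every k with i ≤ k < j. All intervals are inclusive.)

2

Need earliest j ≥ 6 with G[0,1] (C ∨ A), and D at every k in [6,j-1].
  j=6: rhs fails.
  j=7: rhs fails.
  j=8: rhs holds; lhs holds on [6,7]. k = 2.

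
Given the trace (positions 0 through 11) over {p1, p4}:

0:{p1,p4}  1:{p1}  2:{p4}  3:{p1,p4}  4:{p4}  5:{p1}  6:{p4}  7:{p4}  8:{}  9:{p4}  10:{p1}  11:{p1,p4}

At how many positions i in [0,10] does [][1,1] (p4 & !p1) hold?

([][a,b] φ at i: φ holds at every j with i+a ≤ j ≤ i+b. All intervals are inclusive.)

Evaluate at each i in [0,10]:
  i=0: ✗ (fails at j=1)
  i=1: ✓ (all of [2,2])
  i=2: ✗ (fails at j=3)
  i=3: ✓ (all of [4,4])
  i=4: ✗ (fails at j=5)
  i=5: ✓ (all of [6,6])
  i=6: ✓ (all of [7,7])
  i=7: ✗ (fails at j=8)
  i=8: ✓ (all of [9,9])
  i=9: ✗ (fails at j=10)
  i=10: ✗ (fails at j=11)
Positions where it holds: {1, 3, 5, 6, 8} → 5.

5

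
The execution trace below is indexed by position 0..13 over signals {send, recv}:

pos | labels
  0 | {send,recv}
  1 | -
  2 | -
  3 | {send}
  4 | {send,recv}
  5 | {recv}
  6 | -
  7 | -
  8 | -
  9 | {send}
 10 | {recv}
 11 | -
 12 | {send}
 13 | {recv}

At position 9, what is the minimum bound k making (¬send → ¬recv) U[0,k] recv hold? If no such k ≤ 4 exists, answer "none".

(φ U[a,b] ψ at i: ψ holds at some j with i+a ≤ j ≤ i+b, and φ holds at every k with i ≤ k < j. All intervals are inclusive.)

1

Need earliest j ≥ 9 with recv, and (¬send → ¬recv) at every k in [9,j-1].
  j=9: rhs fails.
  j=10: rhs holds; lhs holds on [9,9]. k = 1.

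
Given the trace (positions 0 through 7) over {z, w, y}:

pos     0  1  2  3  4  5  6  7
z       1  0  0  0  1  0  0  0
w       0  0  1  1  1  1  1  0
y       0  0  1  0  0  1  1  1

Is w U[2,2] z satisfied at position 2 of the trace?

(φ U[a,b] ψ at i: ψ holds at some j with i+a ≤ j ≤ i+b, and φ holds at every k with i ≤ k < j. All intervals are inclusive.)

Need some j in [4,4] with z, and w at every k in [2,j-1].
  j=4: z holds; w holds at every k in [2,3] → satisfied.

Holds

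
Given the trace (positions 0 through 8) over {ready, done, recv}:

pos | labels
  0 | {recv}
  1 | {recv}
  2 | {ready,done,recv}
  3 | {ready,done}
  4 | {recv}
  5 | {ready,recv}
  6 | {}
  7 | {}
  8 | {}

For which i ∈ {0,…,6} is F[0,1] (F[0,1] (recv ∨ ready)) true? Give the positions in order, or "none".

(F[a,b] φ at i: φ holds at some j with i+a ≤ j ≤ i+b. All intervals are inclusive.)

Evaluate at each i in [0,6]:
  i=0: ✓ (witness j=0)
  i=1: ✓ (witness j=1)
  i=2: ✓ (witness j=2)
  i=3: ✓ (witness j=3)
  i=4: ✓ (witness j=4)
  i=5: ✓ (witness j=5)
  i=6: ✗ (none in [6,7])

0, 1, 2, 3, 4, 5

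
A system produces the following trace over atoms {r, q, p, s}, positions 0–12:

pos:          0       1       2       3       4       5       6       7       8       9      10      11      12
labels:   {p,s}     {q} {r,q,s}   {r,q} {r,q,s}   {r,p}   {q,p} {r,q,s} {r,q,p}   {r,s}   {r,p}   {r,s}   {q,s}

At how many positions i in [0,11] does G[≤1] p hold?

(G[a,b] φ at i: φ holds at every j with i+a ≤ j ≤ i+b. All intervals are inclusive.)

1

Evaluate at each i in [0,11]:
  i=0: ✗ (fails at j=1)
  i=1: ✗ (fails at j=1)
  i=2: ✗ (fails at j=2)
  i=3: ✗ (fails at j=3)
  i=4: ✗ (fails at j=4)
  i=5: ✓ (all of [5,6])
  i=6: ✗ (fails at j=7)
  i=7: ✗ (fails at j=7)
  i=8: ✗ (fails at j=9)
  i=9: ✗ (fails at j=9)
  i=10: ✗ (fails at j=11)
  i=11: ✗ (fails at j=11)
Positions where it holds: {5} → 1.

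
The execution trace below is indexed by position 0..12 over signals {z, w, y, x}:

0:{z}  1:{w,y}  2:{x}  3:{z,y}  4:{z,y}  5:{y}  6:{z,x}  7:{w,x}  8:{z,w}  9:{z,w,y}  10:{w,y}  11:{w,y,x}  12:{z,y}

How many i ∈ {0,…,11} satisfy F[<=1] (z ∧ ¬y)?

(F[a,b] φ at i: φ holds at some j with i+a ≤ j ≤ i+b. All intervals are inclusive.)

5

Evaluate at each i in [0,11]:
  i=0: ✓ (witness j=0)
  i=1: ✗ (none in [1,2])
  i=2: ✗ (none in [2,3])
  i=3: ✗ (none in [3,4])
  i=4: ✗ (none in [4,5])
  i=5: ✓ (witness j=6)
  i=6: ✓ (witness j=6)
  i=7: ✓ (witness j=8)
  i=8: ✓ (witness j=8)
  i=9: ✗ (none in [9,10])
  i=10: ✗ (none in [10,11])
  i=11: ✗ (none in [11,12])
Positions where it holds: {0, 5, 6, 7, 8} → 5.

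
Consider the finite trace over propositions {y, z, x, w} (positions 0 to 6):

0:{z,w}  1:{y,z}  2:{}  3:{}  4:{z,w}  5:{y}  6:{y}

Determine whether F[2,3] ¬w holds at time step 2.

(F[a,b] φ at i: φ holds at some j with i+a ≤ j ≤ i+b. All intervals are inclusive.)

Yes

Check ¬w at each j in [4,5]:
  j=4: false
  j=5: true
Found at j=5 → formula holds.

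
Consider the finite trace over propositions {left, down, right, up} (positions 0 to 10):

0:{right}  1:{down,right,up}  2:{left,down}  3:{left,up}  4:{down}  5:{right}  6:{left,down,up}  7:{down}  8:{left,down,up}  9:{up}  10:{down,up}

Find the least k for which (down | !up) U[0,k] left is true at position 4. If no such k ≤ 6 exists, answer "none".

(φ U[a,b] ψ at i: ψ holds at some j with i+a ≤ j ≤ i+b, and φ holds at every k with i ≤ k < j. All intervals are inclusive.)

2

Need earliest j ≥ 4 with left, and (down | !up) at every k in [4,j-1].
  j=4: rhs fails.
  j=5: rhs fails.
  j=6: rhs holds; lhs holds on [4,5]. k = 2.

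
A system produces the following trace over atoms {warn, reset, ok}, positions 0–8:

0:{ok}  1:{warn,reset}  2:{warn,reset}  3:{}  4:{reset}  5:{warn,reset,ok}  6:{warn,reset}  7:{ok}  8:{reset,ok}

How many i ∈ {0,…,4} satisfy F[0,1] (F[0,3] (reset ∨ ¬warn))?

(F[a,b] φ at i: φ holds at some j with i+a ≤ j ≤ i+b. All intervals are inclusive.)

Evaluate at each i in [0,4]:
  i=0: ✓ (witness j=0)
  i=1: ✓ (witness j=1)
  i=2: ✓ (witness j=2)
  i=3: ✓ (witness j=3)
  i=4: ✓ (witness j=4)
Positions where it holds: {0, 1, 2, 3, 4} → 5.

5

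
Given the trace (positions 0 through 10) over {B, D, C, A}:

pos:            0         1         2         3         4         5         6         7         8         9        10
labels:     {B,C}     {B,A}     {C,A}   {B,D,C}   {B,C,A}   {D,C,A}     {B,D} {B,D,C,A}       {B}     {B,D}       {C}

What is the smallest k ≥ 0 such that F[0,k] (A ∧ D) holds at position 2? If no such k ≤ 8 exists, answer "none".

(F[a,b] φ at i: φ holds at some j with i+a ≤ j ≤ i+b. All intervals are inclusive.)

3

Scan j = 2,3,… for (A ∧ D):
  j=2: fails
  j=3: fails
  j=4: fails
  j=5: holds
First hit at j=5, so smallest k = 5-2 = 3.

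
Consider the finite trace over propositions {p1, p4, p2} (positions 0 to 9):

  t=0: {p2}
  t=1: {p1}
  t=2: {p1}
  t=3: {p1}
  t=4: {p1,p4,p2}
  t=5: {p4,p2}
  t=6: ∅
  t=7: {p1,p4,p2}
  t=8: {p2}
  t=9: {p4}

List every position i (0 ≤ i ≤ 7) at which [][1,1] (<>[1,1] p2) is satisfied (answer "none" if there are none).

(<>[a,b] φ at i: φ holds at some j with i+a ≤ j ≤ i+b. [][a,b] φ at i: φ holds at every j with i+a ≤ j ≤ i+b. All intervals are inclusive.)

2, 3, 5, 6

Evaluate at each i in [0,7]:
  i=0: ✗ (fails at j=1)
  i=1: ✗ (fails at j=2)
  i=2: ✓ (all of [3,3])
  i=3: ✓ (all of [4,4])
  i=4: ✗ (fails at j=5)
  i=5: ✓ (all of [6,6])
  i=6: ✓ (all of [7,7])
  i=7: ✗ (fails at j=8)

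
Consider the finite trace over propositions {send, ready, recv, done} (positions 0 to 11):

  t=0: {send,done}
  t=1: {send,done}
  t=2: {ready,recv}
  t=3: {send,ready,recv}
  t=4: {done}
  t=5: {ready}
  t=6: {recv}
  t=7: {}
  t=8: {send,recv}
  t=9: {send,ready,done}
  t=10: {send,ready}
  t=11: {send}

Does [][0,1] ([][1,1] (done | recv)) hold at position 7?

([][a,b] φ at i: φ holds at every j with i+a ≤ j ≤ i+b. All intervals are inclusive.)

Holds

Check [][1,1] (done | recv) at every j in [7,8]:
  j=7: holds on [8,8]
  j=8: holds on [9,9]
All positions satisfy it → formula holds.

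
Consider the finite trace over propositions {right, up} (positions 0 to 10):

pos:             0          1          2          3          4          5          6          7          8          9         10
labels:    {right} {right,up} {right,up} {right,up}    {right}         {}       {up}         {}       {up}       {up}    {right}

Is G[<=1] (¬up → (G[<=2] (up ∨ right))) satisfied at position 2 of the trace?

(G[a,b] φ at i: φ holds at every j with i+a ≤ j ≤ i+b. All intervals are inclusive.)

Check (¬up → (G[<=2] (up ∨ right))) at every j in [2,3]:
  j=2: antecedent false → ✓
  j=3: antecedent false → ✓
All positions satisfy it → formula holds.

True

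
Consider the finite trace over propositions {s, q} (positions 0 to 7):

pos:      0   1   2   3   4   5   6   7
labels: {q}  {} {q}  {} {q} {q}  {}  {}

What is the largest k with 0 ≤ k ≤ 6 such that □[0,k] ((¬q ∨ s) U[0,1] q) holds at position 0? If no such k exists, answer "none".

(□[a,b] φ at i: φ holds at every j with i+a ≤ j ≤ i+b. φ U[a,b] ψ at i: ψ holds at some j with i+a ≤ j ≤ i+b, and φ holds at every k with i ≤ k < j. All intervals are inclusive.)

((¬q ∨ s) U[0,1] q) must hold from j=0 onward; find where it first fails.
  j=0: holds
  j=1: holds
  j=2: holds
  j=3: holds
  j=4: holds
  j=5: holds
  j=6: fails
Holds on [0,5], so largest k = 5.

5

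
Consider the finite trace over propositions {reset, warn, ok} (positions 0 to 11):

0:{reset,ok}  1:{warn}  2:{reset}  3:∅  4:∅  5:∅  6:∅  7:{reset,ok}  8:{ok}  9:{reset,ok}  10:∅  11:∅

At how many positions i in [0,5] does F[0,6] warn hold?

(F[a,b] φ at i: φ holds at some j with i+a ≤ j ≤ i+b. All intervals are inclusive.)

2

Evaluate at each i in [0,5]:
  i=0: ✓ (witness j=1)
  i=1: ✓ (witness j=1)
  i=2: ✗ (none in [2,8])
  i=3: ✗ (none in [3,9])
  i=4: ✗ (none in [4,10])
  i=5: ✗ (none in [5,11])
Positions where it holds: {0, 1} → 2.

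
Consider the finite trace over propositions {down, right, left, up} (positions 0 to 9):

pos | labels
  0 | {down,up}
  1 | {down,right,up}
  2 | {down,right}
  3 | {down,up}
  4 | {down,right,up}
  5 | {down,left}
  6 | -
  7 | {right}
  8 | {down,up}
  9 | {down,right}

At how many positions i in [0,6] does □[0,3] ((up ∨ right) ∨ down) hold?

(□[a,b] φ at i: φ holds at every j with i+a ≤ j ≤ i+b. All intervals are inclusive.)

Evaluate at each i in [0,6]:
  i=0: ✓ (all of [0,3])
  i=1: ✓ (all of [1,4])
  i=2: ✓ (all of [2,5])
  i=3: ✗ (fails at j=6)
  i=4: ✗ (fails at j=6)
  i=5: ✗ (fails at j=6)
  i=6: ✗ (fails at j=6)
Positions where it holds: {0, 1, 2} → 3.

3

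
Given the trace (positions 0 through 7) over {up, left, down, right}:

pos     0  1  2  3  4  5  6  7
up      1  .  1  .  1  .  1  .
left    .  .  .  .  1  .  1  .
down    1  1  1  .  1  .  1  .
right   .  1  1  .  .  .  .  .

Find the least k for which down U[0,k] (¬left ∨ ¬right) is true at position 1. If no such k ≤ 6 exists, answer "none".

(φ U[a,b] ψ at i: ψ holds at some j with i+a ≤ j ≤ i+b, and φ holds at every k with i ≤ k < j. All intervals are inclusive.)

Need earliest j ≥ 1 with (¬left ∨ ¬right), and down at every k in [1,j-1].
  j=1: rhs holds (empty prefix). k = 0.

0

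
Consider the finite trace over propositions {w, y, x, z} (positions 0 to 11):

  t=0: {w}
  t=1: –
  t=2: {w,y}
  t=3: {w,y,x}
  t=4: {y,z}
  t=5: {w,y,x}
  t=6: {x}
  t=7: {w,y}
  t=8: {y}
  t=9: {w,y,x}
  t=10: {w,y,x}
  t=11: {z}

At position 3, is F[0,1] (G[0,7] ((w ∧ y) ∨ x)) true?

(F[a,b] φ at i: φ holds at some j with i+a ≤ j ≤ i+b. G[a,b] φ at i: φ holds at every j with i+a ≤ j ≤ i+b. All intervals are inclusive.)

Check G[0,7] ((w ∧ y) ∨ x) at each j in [3,4]:
  j=3: fails at 4
  j=4: fails at 4
No position in the window satisfies it → formula fails.

Does not hold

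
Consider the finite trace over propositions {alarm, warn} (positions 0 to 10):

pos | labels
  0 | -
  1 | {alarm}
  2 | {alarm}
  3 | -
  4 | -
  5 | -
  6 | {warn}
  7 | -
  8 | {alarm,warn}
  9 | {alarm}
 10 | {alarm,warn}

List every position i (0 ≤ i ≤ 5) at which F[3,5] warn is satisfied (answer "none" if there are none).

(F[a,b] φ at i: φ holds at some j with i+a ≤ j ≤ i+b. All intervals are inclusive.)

1, 2, 3, 4, 5

Evaluate at each i in [0,5]:
  i=0: ✗ (none in [3,5])
  i=1: ✓ (witness j=6)
  i=2: ✓ (witness j=6)
  i=3: ✓ (witness j=6)
  i=4: ✓ (witness j=8)
  i=5: ✓ (witness j=8)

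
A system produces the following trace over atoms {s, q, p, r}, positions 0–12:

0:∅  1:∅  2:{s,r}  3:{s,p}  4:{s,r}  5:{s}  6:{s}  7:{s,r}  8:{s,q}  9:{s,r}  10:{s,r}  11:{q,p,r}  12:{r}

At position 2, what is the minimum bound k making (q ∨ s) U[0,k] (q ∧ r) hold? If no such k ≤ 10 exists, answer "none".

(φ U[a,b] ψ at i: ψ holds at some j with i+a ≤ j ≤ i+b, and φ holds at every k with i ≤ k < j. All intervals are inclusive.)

9

Need earliest j ≥ 2 with (q ∧ r), and (q ∨ s) at every k in [2,j-1].
  j=2: rhs fails.
  j=3: rhs fails.
  j=4: rhs fails.
  j=5: rhs fails.
  j=6: rhs fails.
  j=7: rhs fails.
  j=8: rhs fails.
  j=9: rhs fails.
  j=10: rhs fails.
  j=11: rhs holds; lhs holds on [2,10]. k = 9.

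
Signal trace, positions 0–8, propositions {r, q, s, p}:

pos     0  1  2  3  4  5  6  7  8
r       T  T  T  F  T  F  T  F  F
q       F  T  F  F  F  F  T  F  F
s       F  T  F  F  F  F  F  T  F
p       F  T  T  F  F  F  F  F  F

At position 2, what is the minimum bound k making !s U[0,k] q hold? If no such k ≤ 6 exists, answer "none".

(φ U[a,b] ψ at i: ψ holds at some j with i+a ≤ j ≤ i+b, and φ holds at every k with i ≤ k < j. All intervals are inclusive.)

Need earliest j ≥ 2 with q, and !s at every k in [2,j-1].
  j=2: rhs fails.
  j=3: rhs fails.
  j=4: rhs fails.
  j=5: rhs fails.
  j=6: rhs holds; lhs holds on [2,5]. k = 4.

4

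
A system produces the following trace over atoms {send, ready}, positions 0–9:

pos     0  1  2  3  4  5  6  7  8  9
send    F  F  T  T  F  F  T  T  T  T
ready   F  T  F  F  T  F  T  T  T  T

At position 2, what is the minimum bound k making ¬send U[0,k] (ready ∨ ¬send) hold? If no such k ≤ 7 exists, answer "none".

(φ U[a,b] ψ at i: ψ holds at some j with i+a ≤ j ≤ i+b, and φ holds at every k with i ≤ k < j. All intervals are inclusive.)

Need earliest j ≥ 2 with (ready ∨ ¬send), and ¬send at every k in [2,j-1].
  j=2: rhs fails.
  j=3: rhs fails.
  j=4: rhs holds but lhs fails at k=2.
  j=5: rhs holds but lhs fails at k=2.
  j=6: rhs holds but lhs fails at k=2.
  j=7: rhs holds but lhs fails at k=2.
  j=8: rhs holds but lhs fails at k=2.
  j=9: rhs holds but lhs fails at k=2.
No witness within the range → none.

none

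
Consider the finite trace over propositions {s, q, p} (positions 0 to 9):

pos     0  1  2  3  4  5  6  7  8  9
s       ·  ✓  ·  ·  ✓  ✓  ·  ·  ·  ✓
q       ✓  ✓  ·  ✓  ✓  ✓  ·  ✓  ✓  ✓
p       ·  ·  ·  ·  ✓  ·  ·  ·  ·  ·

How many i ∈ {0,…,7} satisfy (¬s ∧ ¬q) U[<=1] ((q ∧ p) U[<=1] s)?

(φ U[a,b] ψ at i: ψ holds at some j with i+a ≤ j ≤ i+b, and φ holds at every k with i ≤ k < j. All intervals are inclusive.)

Evaluate at each i in [0,7]:
  i=0: ✗ (lhs fails at k=0 before rhs at j=1)
  i=1: ✓ (rhs at j=1)
  i=2: ✗ (no rhs in [2,3])
  i=3: ✗ (lhs fails at k=3 before rhs at j=4)
  i=4: ✓ (rhs at j=4)
  i=5: ✓ (rhs at j=5)
  i=6: ✗ (no rhs in [6,7])
  i=7: ✗ (no rhs in [7,8])
Positions where it holds: {1, 4, 5} → 3.

3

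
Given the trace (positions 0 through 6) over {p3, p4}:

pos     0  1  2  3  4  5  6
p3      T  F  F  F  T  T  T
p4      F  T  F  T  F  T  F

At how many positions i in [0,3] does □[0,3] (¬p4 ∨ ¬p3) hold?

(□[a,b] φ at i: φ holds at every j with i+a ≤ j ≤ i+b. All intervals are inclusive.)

2

Evaluate at each i in [0,3]:
  i=0: ✓ (all of [0,3])
  i=1: ✓ (all of [1,4])
  i=2: ✗ (fails at j=5)
  i=3: ✗ (fails at j=5)
Positions where it holds: {0, 1} → 2.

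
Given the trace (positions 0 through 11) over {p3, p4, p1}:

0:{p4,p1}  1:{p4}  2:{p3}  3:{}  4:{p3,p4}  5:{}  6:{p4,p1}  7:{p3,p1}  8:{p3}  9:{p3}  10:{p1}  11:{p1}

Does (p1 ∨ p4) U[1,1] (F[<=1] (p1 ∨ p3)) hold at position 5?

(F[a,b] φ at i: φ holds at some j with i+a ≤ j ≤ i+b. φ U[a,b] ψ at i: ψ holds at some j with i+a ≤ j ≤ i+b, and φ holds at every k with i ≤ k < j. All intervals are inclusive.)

No

Need some j in [6,6] with F[<=1] (p1 ∨ p3), and (p1 ∨ p4) at every k in [5,j-1].
  j=6: F[<=1] (p1 ∨ p3) holds, but (p1 ∨ p4) fails at k=5 → not this j.
No j in the window works → until fails.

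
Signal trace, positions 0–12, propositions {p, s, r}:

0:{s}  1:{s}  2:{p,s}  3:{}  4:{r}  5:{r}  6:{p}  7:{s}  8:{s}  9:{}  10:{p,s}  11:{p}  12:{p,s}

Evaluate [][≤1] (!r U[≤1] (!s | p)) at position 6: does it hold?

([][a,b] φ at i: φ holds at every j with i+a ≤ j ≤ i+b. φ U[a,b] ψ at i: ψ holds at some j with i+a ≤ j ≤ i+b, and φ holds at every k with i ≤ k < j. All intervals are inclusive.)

No

Check (!r U[≤1] (!s | p)) at every j in [6,7]:
  j=6: holds
  j=7: fails
Fails at j=7 → formula fails.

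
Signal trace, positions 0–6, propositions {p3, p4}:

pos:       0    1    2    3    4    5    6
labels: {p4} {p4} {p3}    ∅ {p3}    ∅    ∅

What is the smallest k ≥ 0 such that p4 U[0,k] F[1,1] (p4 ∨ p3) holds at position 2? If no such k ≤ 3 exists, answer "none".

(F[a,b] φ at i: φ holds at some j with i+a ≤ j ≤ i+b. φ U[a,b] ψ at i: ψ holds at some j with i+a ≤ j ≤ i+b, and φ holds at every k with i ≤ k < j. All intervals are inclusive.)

none

Need earliest j ≥ 2 with F[1,1] (p4 ∨ p3), and p4 at every k in [2,j-1].
  j=2: rhs fails.
  j=3: rhs holds but lhs fails at k=2.
  j=4: rhs fails.
  j=5: rhs fails.
No witness within the range → none.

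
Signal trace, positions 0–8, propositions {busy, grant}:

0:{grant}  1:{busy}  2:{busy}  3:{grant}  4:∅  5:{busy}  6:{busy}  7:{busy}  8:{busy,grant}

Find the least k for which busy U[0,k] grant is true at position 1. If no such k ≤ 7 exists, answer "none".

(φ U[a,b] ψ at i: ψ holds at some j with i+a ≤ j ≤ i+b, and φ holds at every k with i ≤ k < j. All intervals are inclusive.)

Need earliest j ≥ 1 with grant, and busy at every k in [1,j-1].
  j=1: rhs fails.
  j=2: rhs fails.
  j=3: rhs holds; lhs holds on [1,2]. k = 2.

2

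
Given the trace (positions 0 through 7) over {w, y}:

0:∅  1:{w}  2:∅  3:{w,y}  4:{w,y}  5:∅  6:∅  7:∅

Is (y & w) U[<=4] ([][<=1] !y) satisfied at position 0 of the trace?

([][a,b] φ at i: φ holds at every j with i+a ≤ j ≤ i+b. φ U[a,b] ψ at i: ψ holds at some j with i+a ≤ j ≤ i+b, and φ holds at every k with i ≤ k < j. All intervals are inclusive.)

Yes

Need some j in [0,4] with [][<=1] !y, and (y & w) at every k in [0,j-1].
  j=0: [][<=1] !y holds; no prefix to check → satisfied.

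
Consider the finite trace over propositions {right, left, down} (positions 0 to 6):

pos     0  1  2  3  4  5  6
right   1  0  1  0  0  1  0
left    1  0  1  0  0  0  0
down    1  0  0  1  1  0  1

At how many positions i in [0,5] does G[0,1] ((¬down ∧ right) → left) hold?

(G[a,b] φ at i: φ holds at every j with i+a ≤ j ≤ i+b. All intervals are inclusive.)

4

Evaluate at each i in [0,5]:
  i=0: ✓ (all of [0,1])
  i=1: ✓ (all of [1,2])
  i=2: ✓ (all of [2,3])
  i=3: ✓ (all of [3,4])
  i=4: ✗ (fails at j=5)
  i=5: ✗ (fails at j=5)
Positions where it holds: {0, 1, 2, 3} → 4.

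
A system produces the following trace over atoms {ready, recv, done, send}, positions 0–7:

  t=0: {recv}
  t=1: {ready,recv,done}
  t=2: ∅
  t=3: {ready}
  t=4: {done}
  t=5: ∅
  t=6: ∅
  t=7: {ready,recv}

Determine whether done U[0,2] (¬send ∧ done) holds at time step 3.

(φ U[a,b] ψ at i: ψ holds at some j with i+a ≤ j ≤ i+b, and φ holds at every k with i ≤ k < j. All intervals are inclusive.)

Need some j in [3,5] with (¬send ∧ done), and done at every k in [3,j-1].
  j=3: (¬send ∧ done) false.
  j=4: (¬send ∧ done) holds, but done fails at k=3 → not this j.
  j=5: (¬send ∧ done) false.
No j in the window works → until fails.

False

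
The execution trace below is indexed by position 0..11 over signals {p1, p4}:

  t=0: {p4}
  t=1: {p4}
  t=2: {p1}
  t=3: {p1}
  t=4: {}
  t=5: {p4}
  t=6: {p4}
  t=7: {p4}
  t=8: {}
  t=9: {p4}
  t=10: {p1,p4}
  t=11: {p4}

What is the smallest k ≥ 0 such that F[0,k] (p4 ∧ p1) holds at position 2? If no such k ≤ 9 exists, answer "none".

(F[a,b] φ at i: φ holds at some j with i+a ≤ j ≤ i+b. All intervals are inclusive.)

Scan j = 2,3,… for (p4 ∧ p1):
  j=2: fails
  j=3: fails
  j=4: fails
  j=5: fails
  j=6: fails
  j=7: fails
  j=8: fails
  j=9: fails
  j=10: holds
First hit at j=10, so smallest k = 10-2 = 8.

8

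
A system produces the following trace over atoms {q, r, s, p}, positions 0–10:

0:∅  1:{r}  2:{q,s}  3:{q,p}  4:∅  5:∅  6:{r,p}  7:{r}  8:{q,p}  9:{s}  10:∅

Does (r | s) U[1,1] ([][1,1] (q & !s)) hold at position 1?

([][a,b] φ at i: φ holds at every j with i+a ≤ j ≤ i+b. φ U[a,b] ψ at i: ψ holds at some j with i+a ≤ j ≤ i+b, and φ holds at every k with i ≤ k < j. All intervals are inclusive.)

Need some j in [2,2] with [][1,1] (q & !s), and (r | s) at every k in [1,j-1].
  j=2: [][1,1] (q & !s) holds; (r | s) holds at every k in [1,1] → satisfied.

Holds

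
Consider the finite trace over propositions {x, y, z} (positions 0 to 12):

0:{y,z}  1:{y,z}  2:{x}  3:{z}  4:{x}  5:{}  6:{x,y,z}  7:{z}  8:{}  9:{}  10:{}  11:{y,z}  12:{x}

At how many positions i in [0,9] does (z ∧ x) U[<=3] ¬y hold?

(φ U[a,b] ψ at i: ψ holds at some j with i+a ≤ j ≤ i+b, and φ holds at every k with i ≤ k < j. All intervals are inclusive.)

Evaluate at each i in [0,9]:
  i=0: ✗ (lhs fails at k=0 before rhs at j=2)
  i=1: ✗ (lhs fails at k=1 before rhs at j=2)
  i=2: ✓ (rhs at j=2)
  i=3: ✓ (rhs at j=3)
  i=4: ✓ (rhs at j=4)
  i=5: ✓ (rhs at j=5)
  i=6: ✓ (rhs at j=7; lhs holds on [6,6])
  i=7: ✓ (rhs at j=7)
  i=8: ✓ (rhs at j=8)
  i=9: ✓ (rhs at j=9)
Positions where it holds: {2, 3, 4, 5, 6, 7, 8, 9} → 8.

8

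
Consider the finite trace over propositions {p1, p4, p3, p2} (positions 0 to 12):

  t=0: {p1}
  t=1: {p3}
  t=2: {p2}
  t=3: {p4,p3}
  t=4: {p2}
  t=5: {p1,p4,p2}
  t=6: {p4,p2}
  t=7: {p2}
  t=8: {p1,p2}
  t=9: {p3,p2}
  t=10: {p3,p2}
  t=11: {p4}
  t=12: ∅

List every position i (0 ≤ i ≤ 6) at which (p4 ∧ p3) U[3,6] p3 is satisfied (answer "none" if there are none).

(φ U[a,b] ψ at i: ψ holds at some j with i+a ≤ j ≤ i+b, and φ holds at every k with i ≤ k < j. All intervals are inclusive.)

Evaluate at each i in [0,6]:
  i=0: ✗ (lhs fails at k=0 before rhs at j=3)
  i=1: ✗ (no rhs in [4,7])
  i=2: ✗ (no rhs in [5,8])
  i=3: ✗ (lhs fails at k=4 before rhs at j=9)
  i=4: ✗ (lhs fails at k=4 before rhs at j=9)
  i=5: ✗ (lhs fails at k=5 before rhs at j=9)
  i=6: ✗ (lhs fails at k=6 before rhs at j=9)

none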